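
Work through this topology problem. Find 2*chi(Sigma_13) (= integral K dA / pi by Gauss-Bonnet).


Gauss-Bonnet: integral K dA = 2*pi*chi(M).
chi(Sigma_13) = 2 - 2*13 = -24.
(integral K dA)/pi = 2*chi = 2*(-24) = -48

-48


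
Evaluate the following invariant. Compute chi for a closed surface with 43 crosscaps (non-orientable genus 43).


For a non-orientable closed surface with k crosscaps: chi = 2 - k.
Here k = 43.
chi = 2 - 43 = -41

-41


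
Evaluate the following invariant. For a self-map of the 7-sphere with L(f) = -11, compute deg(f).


L(f) = 1 + (-1)^7 deg(f) on S^7.
-11 = 1 + (-1)^7 * deg(f)
(-1)^7 * deg(f) = -12
deg(f) = 12

12


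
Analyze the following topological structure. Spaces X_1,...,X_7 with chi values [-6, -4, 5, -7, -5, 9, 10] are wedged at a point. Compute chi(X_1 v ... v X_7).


chi(A v B) = chi(A) + chi(B) - 1 (one point identified).
For 7 spaces: chi = (sum chi_i) - (7 - 1).
sum = 2; chi = 2 - 6 = -4

-4


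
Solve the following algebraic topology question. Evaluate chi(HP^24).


HP^24 has one cell in each dimension 0, 4, ..., 4*24 (24+1 cells, all even-dim).
chi = 24 + 1 = 25

25


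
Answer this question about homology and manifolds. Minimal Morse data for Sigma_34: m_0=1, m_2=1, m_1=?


A perfect Morse function has m_k = b_k.
For Sigma_34: b_0=1, b_1=2g=68, b_2=1.
Saddles m_1 = 2g = 68

68


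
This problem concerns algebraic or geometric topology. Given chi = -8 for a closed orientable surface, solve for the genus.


chi = 2 - 2g for closed orientable surfaces.
-8 = 2 - 2g
2g = 2 - (-8) = 10
g = 5

5


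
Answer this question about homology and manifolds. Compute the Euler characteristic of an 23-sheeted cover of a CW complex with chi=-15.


For a finite covering: chi(E) = (number of sheets) * chi(B).
chi(E) = 23 * (-15) = -345

-345


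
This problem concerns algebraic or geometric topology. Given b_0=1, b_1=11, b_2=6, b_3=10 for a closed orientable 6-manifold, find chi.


By Poincare duality b_k = b_{6-k}, so full Betti numbers: b_0=1, b_1=11, b_2=6, b_3=10, b_4=6, b_5=11, b_6=1.
chi = sum (-1)^k b_k = -18

-18


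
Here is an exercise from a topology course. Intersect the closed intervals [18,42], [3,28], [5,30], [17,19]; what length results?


Intersection = [max(a_i), min(b_i)] = [18, 19].
Length = 19 - 18 = 1

1


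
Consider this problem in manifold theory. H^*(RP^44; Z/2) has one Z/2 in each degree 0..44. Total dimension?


H^k(RP^44; Z/2) = Z/2 for each 0 <= k <= 44.
Total dimension = 44 + 1 = 45

45


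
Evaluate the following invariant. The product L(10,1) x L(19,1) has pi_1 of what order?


pi_1(X x Y) = pi_1(X) x pi_1(Y).
pi_1(L(10,1)) = Z/10, pi_1(L(19,1)) = Z/19.
|Z/10 x Z/19| = 10 * 19 = 190

190


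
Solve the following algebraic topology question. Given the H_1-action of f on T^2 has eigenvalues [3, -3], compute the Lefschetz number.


For a torus self-map: L(f) = det(I - A) where A acts on H_1.
L(f) = (1-3) * (1--3) = -2 * 4 = -8

-8


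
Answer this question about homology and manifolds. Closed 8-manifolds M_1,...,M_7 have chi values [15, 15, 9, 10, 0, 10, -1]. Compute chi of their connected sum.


For n-manifolds: chi(A#B) = chi(A) + chi(B) - chi(S^8).
chi(S^8) = 1 + (-1)^8 = 2.
chi(#) = (sum chi_i) - (7-1)*chi(S^8) = 58 - 6*2 = 46

46


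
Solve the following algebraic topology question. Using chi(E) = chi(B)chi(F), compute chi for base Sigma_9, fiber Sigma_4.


For a fiber bundle F -> E -> B (with CW structure): chi(E) = chi(B) * chi(F).
chi(Sigma_9) = -16, chi(Sigma_4) = -6.
chi(E) = (-16) * (-6) = 96

96


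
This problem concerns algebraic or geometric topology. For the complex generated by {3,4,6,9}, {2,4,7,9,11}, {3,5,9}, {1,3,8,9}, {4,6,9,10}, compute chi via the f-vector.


Enumerate all faces; f-vector: f_0=11, f_1=25, f_2=22, f_3=8, f_4=1.
chi = sum (-1)^k f_k = 1

1


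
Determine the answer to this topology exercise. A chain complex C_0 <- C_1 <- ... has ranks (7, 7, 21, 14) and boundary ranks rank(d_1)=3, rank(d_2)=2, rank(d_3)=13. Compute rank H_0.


rank H_k = rank(ker d_k) - rank(im d_{k+1}).
rank(ker d_0) = rank(C_0) - rank(d_0) = 7 - 0 = 7.
rank(im d_{0+1}) = 3.
rank H_0 = 7 - 3 = 4

4


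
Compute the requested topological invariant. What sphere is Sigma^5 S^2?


Each suspension raises dimension by 1: Sigma S^n = S^{n+1}.
Sigma^5 S^2 = S^{2+5} = S^7

7


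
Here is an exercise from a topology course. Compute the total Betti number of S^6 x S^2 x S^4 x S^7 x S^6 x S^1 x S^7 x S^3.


Total Betti number is multiplicative under products.
Each S^d (d>=1) has total Betti number 2.
There are 8 sphere factors.
Total = 2^8 = 256

256


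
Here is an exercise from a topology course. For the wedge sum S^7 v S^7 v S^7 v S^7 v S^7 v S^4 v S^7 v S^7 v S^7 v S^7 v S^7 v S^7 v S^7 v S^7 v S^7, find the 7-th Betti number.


For a wedge of spheres, H_k (k>0) is free on one generator per sphere of dimension k.
Spheres of dimension 7: count = 14.
b_7 = 14

14


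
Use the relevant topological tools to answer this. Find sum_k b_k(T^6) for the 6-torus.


b_k(T^6) = C(6,k), so the sum over k is sum_k C(6,k) = 2^6.
Total = 2^6 = 64

64


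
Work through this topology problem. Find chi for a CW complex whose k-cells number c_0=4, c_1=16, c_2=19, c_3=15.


chi = sum_k (-1)^k c_k.
= (-1)^0*4 + (-1)^1*16 + (-1)^2*19 + (-1)^3*15
= (4) + (-16) + (19) + (-15)
= -8

-8


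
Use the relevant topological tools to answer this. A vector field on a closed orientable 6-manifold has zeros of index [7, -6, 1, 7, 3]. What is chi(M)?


Poincare-Hopf: chi(M) = sum of indices of zeros.
chi = (7) + (-6) + (1) + (7) + (3) = 12

12


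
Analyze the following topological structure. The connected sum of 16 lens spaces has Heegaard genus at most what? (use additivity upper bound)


Heegaard genus satisfies g(A#B) <= g(A) + g(B).
Each lens space has g = 1.
Upper bound: 16 * 1 = 16

16


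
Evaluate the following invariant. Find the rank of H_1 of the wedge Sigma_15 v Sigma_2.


For a wedge: H_1(A v B) = H_1(A) + H_1(B).
b_1(Sigma_15) = 30, b_1(Sigma_2) = 4.
b_1 = 30 + 4 = 34

34


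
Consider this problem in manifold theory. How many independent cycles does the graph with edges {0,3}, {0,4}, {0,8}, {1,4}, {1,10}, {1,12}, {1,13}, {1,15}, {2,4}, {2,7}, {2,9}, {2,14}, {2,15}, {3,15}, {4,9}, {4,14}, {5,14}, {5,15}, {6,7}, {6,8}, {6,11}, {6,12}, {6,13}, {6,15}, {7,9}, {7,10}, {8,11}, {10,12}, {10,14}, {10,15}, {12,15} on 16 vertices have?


b_1 = E - V + (number of components).
E = 31, V = 16, components = 1.
b_1 = 31 - 16 + 1 = 16

16


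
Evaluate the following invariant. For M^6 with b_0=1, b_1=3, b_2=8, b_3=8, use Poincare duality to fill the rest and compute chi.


By Poincare duality b_k = b_{6-k}, so full Betti numbers: b_0=1, b_1=3, b_2=8, b_3=8, b_4=8, b_5=3, b_6=1.
chi = sum (-1)^k b_k = 4

4


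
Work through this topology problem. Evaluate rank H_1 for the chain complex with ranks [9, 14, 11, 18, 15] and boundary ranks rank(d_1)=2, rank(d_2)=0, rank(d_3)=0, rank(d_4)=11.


rank H_k = rank(ker d_k) - rank(im d_{k+1}).
rank(ker d_1) = rank(C_1) - rank(d_1) = 14 - 2 = 12.
rank(im d_{1+1}) = 0.
rank H_1 = 12 - 0 = 12

12


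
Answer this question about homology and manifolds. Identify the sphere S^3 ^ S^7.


S^m ^ S^n = S^{m+n}.
k = 3 + 7 = 10

10


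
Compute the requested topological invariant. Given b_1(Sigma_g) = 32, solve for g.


For a closed orientable surface: b_1 = 2g.
32 = 2g
g = 32 / 2 = 16

16


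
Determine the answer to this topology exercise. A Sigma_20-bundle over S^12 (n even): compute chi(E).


chi(S^12) = 2 (n even), chi(Sigma_20) = 2 - 2*20 = -38.
chi(E) = 2 * (-38) = -76

-76


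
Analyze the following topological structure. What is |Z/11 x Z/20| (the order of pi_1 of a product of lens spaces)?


pi_1(X x Y) = pi_1(X) x pi_1(Y).
pi_1(L(11,1)) = Z/11, pi_1(L(20,1)) = Z/20.
|Z/11 x Z/20| = 11 * 20 = 220

220


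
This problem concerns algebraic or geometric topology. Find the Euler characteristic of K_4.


K_4: V = 4, E = C(4,2) = 6.
chi = V - E = 4 - 6 = -2

-2


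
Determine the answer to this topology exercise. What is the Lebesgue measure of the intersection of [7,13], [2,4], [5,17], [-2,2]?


Intersection = [max(a_i), min(b_i)] = [7, 2].
Since 7 > 2, the intersection is empty.
Length = 0

0


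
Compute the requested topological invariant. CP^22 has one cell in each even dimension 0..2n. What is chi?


CP^22 has one cell in each even dimension 0, 2, ..., 2*22 (22+1 cells total).
All cells are even-dimensional, so chi = number of cells.
chi = 22 + 1 = 23

23


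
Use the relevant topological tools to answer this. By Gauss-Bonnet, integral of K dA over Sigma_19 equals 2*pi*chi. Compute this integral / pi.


Gauss-Bonnet: integral K dA = 2*pi*chi(M).
chi(Sigma_19) = 2 - 2*19 = -36.
(integral K dA)/pi = 2*chi = 2*(-36) = -72

-72


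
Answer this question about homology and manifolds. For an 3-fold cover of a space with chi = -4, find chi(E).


For a finite covering: chi(E) = (number of sheets) * chi(B).
chi(E) = 3 * (-4) = -12

-12


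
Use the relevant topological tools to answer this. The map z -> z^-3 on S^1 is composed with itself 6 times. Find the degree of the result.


deg(f) = -3. Degree is multiplicative: deg(f^6) = (deg f)^6.
deg(f^6) = (-3)^6 = 729

729


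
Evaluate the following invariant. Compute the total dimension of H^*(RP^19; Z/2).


H^k(RP^19; Z/2) = Z/2 for each 0 <= k <= 19.
Total dimension = 19 + 1 = 20

20


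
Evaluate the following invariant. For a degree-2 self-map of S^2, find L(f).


On S^2: L(f) = tr(f_0*) + (-1)^2 tr(f_2*) = 1 + (-1)^2 * deg(f).
L(f) = 1 + (-1)^2 * 2 = 1 + 2 = 3

3


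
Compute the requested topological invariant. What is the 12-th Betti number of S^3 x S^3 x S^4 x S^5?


Each S^d has Poincare polynomial 1 + t^d.
The product S^3 x S^3 x S^4 x S^5 has Poincare polynomial prod(1+t^d_i).
Expanding: b_0=1, b_3=2, b_4=1, b_5=1, b_6=1, b_7=2, b_8=2, b_9=1, b_10=1, b_11=1, b_12=2, b_15=1.
b_12 = 2

2


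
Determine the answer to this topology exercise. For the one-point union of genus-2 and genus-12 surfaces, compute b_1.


For a wedge: H_1(A v B) = H_1(A) + H_1(B).
b_1(Sigma_2) = 4, b_1(Sigma_12) = 24.
b_1 = 4 + 24 = 28

28


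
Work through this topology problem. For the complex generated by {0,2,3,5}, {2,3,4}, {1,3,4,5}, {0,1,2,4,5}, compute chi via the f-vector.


Enumerate all faces; f-vector: f_0=6, f_1=15, f_2=17, f_3=7, f_4=1.
chi = sum (-1)^k f_k = 2

2


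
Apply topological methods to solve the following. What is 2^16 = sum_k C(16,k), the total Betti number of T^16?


b_k(T^16) = C(16,k), so the sum over k is sum_k C(16,k) = 2^16.
Total = 2^16 = 65536

65536


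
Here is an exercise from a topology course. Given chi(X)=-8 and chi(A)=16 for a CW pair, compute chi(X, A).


Relative Euler characteristic: chi(X, A) = chi(X) - chi(A).
= -8 - (16) = -24

-24


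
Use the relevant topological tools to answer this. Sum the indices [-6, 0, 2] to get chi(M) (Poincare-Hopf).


Poincare-Hopf: chi(M) = sum of indices of zeros.
chi = (-6) + (0) + (2) = -4

-4


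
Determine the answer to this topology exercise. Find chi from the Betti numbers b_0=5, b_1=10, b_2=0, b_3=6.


chi = sum_k (-1)^k b_k.
= (5) + (-10) + (0) + (-6)
= -11

-11


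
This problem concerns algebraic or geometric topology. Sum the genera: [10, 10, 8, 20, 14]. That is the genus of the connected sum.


Genus is additive under connected sum of orientable surfaces.
g = 10 + 10 + 8 + 20 + 14 = 62

62


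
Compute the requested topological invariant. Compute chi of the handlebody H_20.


A genus-g handlebody deformation retracts to a wedge of g circles.
chi(vee_g S^1) = 1 - g.
chi(H_20) = 1 - 20 = -19

-19


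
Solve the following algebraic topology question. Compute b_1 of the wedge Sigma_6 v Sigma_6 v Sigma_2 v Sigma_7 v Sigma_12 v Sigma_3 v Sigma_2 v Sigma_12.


For a wedge X v Y: reduced H_k(X v Y) = H_k(X) + H_k(Y).
Each Sigma_g contributes b_1 = 2g.
b_1 = 12 + 12 + 4 + 14 + 24 + 6 + 4 + 24 = 100

100


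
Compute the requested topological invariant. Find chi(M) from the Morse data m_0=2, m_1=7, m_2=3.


Morse theory: chi(M) = sum_k (-1)^k m_k where m_k = #(index-k critical points).
= (2) + (-7) + (3) = -2

-2


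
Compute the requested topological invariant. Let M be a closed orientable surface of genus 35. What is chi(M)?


For a closed orientable surface of genus g: chi = 2 - 2g.
Here g = 35.
chi = 2 - 2*35 = 2 - 70 = -68

-68


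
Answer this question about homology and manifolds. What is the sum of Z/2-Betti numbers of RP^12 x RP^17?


dim H^*(RP^n; Z/2) = n+1 (one Z/2 in each degree 0..n).
Total Betti number is multiplicative.
Total = (12+1) * (17+1) = 13 * 18 = 234

234


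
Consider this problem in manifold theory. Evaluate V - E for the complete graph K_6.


K_6: V = 6, E = C(6,2) = 15.
chi = V - E = 6 - 15 = -9

-9


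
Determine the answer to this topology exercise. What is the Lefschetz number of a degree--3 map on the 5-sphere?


On S^5: L(f) = tr(f_0*) + (-1)^5 tr(f_5*) = 1 + (-1)^5 * deg(f).
L(f) = 1 + (-1)^5 * -3 = 1 + 3 = 4

4


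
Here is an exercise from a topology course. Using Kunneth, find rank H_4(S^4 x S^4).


Each S^d has Poincare polynomial 1 + t^d.
The product S^4 x S^4 has Poincare polynomial prod(1+t^d_i).
Expanding: b_0=1, b_4=2, b_8=1.
b_4 = 2

2


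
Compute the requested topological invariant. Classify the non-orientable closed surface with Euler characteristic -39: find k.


chi = 2 - k for closed non-orientable surfaces with k crosscaps.
-39 = 2 - k
k = 2 - (-39) = 41

41


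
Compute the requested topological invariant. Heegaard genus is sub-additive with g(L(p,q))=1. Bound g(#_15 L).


Heegaard genus satisfies g(A#B) <= g(A) + g(B).
Each lens space has g = 1.
Upper bound: 15 * 1 = 15

15


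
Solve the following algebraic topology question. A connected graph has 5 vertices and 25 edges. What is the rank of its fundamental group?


For a connected graph: rank(pi_1) = b_1 = E - V + 1 = 1 - chi.
chi = V - E = 5 - 25 = -20.
rank = 1 - (-20) = 25 - 5 + 1 = 21

21


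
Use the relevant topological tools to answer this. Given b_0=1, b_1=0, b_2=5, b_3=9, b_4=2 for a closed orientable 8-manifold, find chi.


By Poincare duality b_k = b_{8-k}, so full Betti numbers: b_0=1, b_1=0, b_2=5, b_3=9, b_4=2, b_5=9, b_6=5, b_7=0, b_8=1.
chi = sum (-1)^k b_k = -4

-4


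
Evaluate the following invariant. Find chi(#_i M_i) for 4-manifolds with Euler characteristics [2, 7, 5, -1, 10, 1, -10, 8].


For n-manifolds: chi(A#B) = chi(A) + chi(B) - chi(S^4).
chi(S^4) = 1 + (-1)^4 = 2.
chi(#) = (sum chi_i) - (8-1)*chi(S^4) = 22 - 7*2 = 8

8


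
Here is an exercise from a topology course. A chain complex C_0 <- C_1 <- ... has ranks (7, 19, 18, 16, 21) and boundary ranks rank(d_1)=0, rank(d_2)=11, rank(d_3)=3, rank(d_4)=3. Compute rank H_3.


rank H_k = rank(ker d_k) - rank(im d_{k+1}).
rank(ker d_3) = rank(C_3) - rank(d_3) = 16 - 3 = 13.
rank(im d_{3+1}) = 3.
rank H_3 = 13 - 3 = 10

10


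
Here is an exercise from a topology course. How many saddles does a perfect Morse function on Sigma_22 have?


A perfect Morse function has m_k = b_k.
For Sigma_22: b_0=1, b_1=2g=44, b_2=1.
Saddles m_1 = 2g = 44

44


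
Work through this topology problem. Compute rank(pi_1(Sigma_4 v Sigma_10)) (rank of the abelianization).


For a wedge: H_1(A v B) = H_1(A) + H_1(B).
b_1(Sigma_4) = 8, b_1(Sigma_10) = 20.
b_1 = 8 + 20 = 28

28


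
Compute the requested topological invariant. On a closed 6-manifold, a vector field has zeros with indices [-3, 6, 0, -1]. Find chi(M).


Poincare-Hopf: chi(M) = sum of indices of zeros.
chi = (-3) + (6) + (0) + (-1) = 2

2


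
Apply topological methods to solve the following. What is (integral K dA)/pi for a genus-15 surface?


Gauss-Bonnet: integral K dA = 2*pi*chi(M).
chi(Sigma_15) = 2 - 2*15 = -28.
(integral K dA)/pi = 2*chi = 2*(-28) = -56

-56


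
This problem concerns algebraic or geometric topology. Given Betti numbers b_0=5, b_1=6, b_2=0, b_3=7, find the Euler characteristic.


chi = sum_k (-1)^k b_k.
= (5) + (-6) + (0) + (-7)
= -8

-8


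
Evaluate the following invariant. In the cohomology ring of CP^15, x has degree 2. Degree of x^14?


|x| = 2 in H^*(CP^n).
|x^14| = 14 * |x| = 14 * 2 = 28

28


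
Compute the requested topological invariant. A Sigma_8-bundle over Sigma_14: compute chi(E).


For a fiber bundle F -> E -> B (with CW structure): chi(E) = chi(B) * chi(F).
chi(Sigma_14) = -26, chi(Sigma_8) = -14.
chi(E) = (-26) * (-14) = 364

364


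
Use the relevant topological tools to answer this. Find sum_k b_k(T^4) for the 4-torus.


b_k(T^4) = C(4,k), so the sum over k is sum_k C(4,k) = 2^4.
Total = 2^4 = 16

16


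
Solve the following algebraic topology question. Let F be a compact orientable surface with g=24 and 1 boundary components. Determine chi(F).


For a compact orientable surface with genus g and b boundary components: chi = 2 - 2g - b.
chi = 2 - 2*24 - 1 = 2 - 48 - 1 = -47

-47


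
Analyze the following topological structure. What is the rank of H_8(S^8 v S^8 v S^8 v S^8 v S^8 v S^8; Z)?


For a wedge of spheres, H_k (k>0) is free on one generator per sphere of dimension k.
Spheres of dimension 8: count = 6.
b_8 = 6

6


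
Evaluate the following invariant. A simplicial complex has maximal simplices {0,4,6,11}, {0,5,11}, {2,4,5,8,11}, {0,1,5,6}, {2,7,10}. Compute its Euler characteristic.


Enumerate all faces; f-vector: f_0=10, f_1=23, f_2=20, f_3=7, f_4=1.
chi = sum (-1)^k f_k = 1

1


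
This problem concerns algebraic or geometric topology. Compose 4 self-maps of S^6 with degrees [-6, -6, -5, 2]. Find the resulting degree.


Degree is multiplicative: deg(composition) = product of degrees.
= (-6) * (-6) * (-5) * (2) = -360

-360


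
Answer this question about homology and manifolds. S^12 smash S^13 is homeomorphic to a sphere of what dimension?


S^m ^ S^n = S^{m+n}.
k = 12 + 13 = 25

25


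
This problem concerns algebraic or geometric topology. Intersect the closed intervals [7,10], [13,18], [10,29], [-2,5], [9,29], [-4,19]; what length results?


Intersection = [max(a_i), min(b_i)] = [13, 5].
Since 13 > 5, the intersection is empty.
Length = 0

0


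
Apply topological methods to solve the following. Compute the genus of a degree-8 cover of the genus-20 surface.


For an n-sheeted cover: chi(E) = n * chi(B).
chi(Sigma_20) = 2 - 2*20 = -38.
chi(E) = 8 * (-38) = -304.
genus(E) = (2 - chi(E))/2 = (2 - (-304))/2 = 306/2 = 153

153


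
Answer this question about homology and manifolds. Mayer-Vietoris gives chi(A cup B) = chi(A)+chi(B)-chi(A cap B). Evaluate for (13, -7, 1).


chi(A cup B) = chi(A) + chi(B) - chi(A cap B)
= 13 + (-7) - (1)
= 5

5


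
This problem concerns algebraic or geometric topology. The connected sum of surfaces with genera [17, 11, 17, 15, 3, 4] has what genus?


Genus is additive under connected sum of orientable surfaces.
g = 17 + 11 + 17 + 15 + 3 + 4 = 67

67


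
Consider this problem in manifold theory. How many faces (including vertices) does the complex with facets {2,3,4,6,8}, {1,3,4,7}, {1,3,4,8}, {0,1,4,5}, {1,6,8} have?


Each maximal simplex on m vertices has 2^m - 1 nonempty faces.
Take the union (dedupe shared faces).
Total distinct faces = 61

61


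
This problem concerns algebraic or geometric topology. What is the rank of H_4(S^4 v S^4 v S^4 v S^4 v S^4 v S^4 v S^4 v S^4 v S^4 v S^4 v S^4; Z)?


For a wedge of spheres, H_k (k>0) is free on one generator per sphere of dimension k.
Spheres of dimension 4: count = 11.
b_4 = 11

11


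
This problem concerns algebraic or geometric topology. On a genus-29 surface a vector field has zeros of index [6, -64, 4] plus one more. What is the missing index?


Poincare-Hopf: sum of indices = chi(M).
chi(Sigma_29) = 2 - 2*29 = -56.
Sum of known indices = -54.
x = chi - (sum known) = -56 - (-54) = -2

-2


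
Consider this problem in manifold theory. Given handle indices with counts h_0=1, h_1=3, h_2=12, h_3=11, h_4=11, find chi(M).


Handles of index k contribute (-1)^k to chi (same as CW cells).
chi = (1) + (-3) + (12) + (-11) + (11) = 10

10


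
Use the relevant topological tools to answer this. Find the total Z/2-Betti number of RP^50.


H^k(RP^50; Z/2) = Z/2 for each 0 <= k <= 50.
Total dimension = 50 + 1 = 51

51


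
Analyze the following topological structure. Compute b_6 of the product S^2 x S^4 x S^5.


Each S^d has Poincare polynomial 1 + t^d.
The product S^2 x S^4 x S^5 has Poincare polynomial prod(1+t^d_i).
Expanding: b_0=1, b_2=1, b_4=1, b_5=1, b_6=1, b_7=1, b_9=1, b_11=1.
b_6 = 1

1


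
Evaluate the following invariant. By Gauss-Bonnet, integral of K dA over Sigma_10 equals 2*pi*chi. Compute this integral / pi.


Gauss-Bonnet: integral K dA = 2*pi*chi(M).
chi(Sigma_10) = 2 - 2*10 = -18.
(integral K dA)/pi = 2*chi = 2*(-18) = -36

-36


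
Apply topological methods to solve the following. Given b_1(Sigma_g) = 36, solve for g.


For a closed orientable surface: b_1 = 2g.
36 = 2g
g = 36 / 2 = 18

18


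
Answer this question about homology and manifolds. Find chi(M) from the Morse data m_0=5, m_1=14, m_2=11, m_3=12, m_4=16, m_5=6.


Morse theory: chi(M) = sum_k (-1)^k m_k where m_k = #(index-k critical points).
= (5) + (-14) + (11) + (-12) + (16) + (-6) = 0

0


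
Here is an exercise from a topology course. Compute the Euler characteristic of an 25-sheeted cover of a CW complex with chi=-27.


For a finite covering: chi(E) = (number of sheets) * chi(B).
chi(E) = 25 * (-27) = -675

-675


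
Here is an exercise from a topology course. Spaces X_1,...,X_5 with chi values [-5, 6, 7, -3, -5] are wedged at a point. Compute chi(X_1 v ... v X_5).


chi(A v B) = chi(A) + chi(B) - 1 (one point identified).
For 5 spaces: chi = (sum chi_i) - (5 - 1).
sum = 0; chi = 0 - 4 = -4

-4


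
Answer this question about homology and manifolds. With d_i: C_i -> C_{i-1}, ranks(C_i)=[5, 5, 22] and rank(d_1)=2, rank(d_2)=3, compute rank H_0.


rank H_k = rank(ker d_k) - rank(im d_{k+1}).
rank(ker d_0) = rank(C_0) - rank(d_0) = 5 - 0 = 5.
rank(im d_{0+1}) = 2.
rank H_0 = 5 - 2 = 3

3


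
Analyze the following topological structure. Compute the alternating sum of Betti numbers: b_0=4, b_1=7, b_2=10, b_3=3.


chi = sum_k (-1)^k b_k.
= (4) + (-7) + (10) + (-3)
= 4

4


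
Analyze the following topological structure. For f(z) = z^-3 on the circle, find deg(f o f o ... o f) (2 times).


deg(f) = -3. Degree is multiplicative: deg(f^2) = (deg f)^2.
deg(f^2) = (-3)^2 = 9

9


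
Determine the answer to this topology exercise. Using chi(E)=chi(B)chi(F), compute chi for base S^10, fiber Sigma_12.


chi(S^10) = 2 (n even), chi(Sigma_12) = 2 - 2*12 = -22.
chi(E) = 2 * (-22) = -44

-44


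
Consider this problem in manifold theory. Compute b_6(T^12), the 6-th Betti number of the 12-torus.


By the Kunneth formula, b_k(T^n) = C(n,k).
b_6(T^12) = C(12,6).
C(12,6) = 12!/(6!*6!) = 924

924


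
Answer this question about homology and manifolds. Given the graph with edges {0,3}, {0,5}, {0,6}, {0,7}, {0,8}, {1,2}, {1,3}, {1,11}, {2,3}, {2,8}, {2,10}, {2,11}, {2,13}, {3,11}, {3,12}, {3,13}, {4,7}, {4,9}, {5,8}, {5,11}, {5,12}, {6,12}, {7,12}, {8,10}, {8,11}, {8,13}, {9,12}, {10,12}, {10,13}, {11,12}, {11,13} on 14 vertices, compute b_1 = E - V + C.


b_1 = E - V + (number of components).
E = 31, V = 14, components = 1.
b_1 = 31 - 14 + 1 = 18

18


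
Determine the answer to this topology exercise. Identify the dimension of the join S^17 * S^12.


Join of spheres: S^m * S^n = S^{m+n+1}.
dim = 17 + 12 + 1 = 30

30


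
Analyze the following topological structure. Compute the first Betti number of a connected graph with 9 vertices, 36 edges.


For a connected graph: rank(pi_1) = b_1 = E - V + 1 = 1 - chi.
chi = V - E = 9 - 36 = -27.
rank = 1 - (-27) = 36 - 9 + 1 = 28

28


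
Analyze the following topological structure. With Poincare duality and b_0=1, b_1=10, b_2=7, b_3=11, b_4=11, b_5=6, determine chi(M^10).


By Poincare duality b_k = b_{10-k}, so full Betti numbers: b_0=1, b_1=10, b_2=7, b_3=11, b_4=11, b_5=6, b_6=11, b_7=11, b_8=7, b_9=10, b_10=1.
chi = sum (-1)^k b_k = -10

-10


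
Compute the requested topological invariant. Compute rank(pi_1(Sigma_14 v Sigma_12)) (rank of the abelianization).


For a wedge: H_1(A v B) = H_1(A) + H_1(B).
b_1(Sigma_14) = 28, b_1(Sigma_12) = 24.
b_1 = 28 + 24 = 52

52


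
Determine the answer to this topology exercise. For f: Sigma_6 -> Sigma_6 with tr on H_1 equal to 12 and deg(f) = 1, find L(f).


L(f) = tr(f_0*) - tr(f_1*) + tr(f_2*).
= 1 - (12) + (1)
= -10

-10


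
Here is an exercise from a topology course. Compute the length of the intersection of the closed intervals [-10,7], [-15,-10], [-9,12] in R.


Intersection = [max(a_i), min(b_i)] = [-9, -10].
Since -9 > -10, the intersection is empty.
Length = 0

0


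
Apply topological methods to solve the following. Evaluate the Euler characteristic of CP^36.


CP^36 has one cell in each even dimension 0, 2, ..., 2*36 (36+1 cells total).
All cells are even-dimensional, so chi = number of cells.
chi = 36 + 1 = 37

37


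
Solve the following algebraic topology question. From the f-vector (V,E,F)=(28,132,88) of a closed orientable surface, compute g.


chi = V - E + F = 28 - 132 + 88 = -16
For orientable closed surface: chi = 2 - 2g, so g = (2 - chi)/2.
g = (2 - (-16)) / 2 = 18 / 2 = 9

9


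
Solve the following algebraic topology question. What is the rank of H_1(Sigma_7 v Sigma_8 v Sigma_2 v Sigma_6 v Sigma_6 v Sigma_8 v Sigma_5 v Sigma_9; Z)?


For a wedge X v Y: reduced H_k(X v Y) = H_k(X) + H_k(Y).
Each Sigma_g contributes b_1 = 2g.
b_1 = 14 + 16 + 4 + 12 + 12 + 16 + 10 + 18 = 102

102


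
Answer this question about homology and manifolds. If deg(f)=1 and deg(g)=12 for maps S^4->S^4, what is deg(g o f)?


Degree is multiplicative under composition: deg(g o f) = deg(g) * deg(f).
= 12 * 1 = 12

12


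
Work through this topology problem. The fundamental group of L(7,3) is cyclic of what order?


pi_1(L(p,q)) = Z/pZ for any q coprime to p.
|pi_1(L(7,3))| = 7

7


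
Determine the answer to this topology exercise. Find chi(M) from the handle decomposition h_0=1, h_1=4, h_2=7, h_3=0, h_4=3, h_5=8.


Handles of index k contribute (-1)^k to chi (same as CW cells).
chi = (1) + (-4) + (7) + (0) + (3) + (-8) = -1

-1


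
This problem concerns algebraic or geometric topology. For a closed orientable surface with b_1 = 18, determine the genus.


For a closed orientable surface: b_1 = 2g.
18 = 2g
g = 18 / 2 = 9

9


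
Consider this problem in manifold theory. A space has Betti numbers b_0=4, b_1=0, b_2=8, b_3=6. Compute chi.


chi = sum_k (-1)^k b_k.
= (4) + (0) + (8) + (-6)
= 6

6


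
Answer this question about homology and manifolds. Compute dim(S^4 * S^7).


Join of spheres: S^m * S^n = S^{m+n+1}.
dim = 4 + 7 + 1 = 12

12


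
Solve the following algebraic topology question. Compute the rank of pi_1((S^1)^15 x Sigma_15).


pi_1(A x B) = pi_1(A) x pi_1(B); rank of abelianization = b_1.
b_1(T^15) = 15, b_1(Sigma_15) = 2*15 = 30.
b_1(product) = 15 + 30 = 45

45


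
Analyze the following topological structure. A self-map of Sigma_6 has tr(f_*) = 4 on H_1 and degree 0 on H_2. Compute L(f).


L(f) = tr(f_0*) - tr(f_1*) + tr(f_2*).
= 1 - (4) + (0)
= -3

-3


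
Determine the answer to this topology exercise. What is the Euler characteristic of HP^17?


HP^17 has one cell in each dimension 0, 4, ..., 4*17 (17+1 cells, all even-dim).
chi = 17 + 1 = 18

18


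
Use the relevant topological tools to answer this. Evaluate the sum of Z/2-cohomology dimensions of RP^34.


H^k(RP^34; Z/2) = Z/2 for each 0 <= k <= 34.
Total dimension = 34 + 1 = 35

35


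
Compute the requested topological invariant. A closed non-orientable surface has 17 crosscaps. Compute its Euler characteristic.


For a non-orientable closed surface with k crosscaps: chi = 2 - k.
Here k = 17.
chi = 2 - 17 = -15

-15


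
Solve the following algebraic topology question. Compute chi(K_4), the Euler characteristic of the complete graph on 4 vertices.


K_4: V = 4, E = C(4,2) = 6.
chi = V - E = 4 - 6 = -2

-2


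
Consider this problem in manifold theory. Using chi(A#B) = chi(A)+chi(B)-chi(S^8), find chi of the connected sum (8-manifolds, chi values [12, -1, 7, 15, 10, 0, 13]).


For n-manifolds: chi(A#B) = chi(A) + chi(B) - chi(S^8).
chi(S^8) = 1 + (-1)^8 = 2.
chi(#) = (sum chi_i) - (7-1)*chi(S^8) = 56 - 6*2 = 44

44


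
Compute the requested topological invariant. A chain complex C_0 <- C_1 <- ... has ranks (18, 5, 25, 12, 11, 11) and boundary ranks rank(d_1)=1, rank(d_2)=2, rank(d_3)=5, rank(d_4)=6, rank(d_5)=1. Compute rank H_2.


rank H_k = rank(ker d_k) - rank(im d_{k+1}).
rank(ker d_2) = rank(C_2) - rank(d_2) = 25 - 2 = 23.
rank(im d_{2+1}) = 5.
rank H_2 = 23 - 5 = 18

18


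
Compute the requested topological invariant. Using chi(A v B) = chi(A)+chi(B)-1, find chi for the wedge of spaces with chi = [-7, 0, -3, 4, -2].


chi(A v B) = chi(A) + chi(B) - 1 (one point identified).
For 5 spaces: chi = (sum chi_i) - (5 - 1).
sum = -8; chi = -8 - 4 = -12

-12


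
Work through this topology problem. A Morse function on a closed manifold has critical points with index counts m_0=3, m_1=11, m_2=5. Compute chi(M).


Morse theory: chi(M) = sum_k (-1)^k m_k where m_k = #(index-k critical points).
= (3) + (-11) + (5) = -3

-3


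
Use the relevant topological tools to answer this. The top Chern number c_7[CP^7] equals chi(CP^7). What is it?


For any closed oriented manifold, <e(TM),[M]> = chi(M).
chi(CP^7) = 7+1 = 8

8


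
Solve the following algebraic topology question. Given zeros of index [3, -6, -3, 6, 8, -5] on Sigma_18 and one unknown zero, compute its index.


Poincare-Hopf: sum of indices = chi(M).
chi(Sigma_18) = 2 - 2*18 = -34.
Sum of known indices = 3.
x = chi - (sum known) = -34 - (3) = -37

-37


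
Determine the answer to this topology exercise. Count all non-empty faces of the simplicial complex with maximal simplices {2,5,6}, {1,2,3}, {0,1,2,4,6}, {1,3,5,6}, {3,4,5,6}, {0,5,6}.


Each maximal simplex on m vertices has 2^m - 1 nonempty faces.
Take the union (dedupe shared faces).
Total distinct faces = 55

55


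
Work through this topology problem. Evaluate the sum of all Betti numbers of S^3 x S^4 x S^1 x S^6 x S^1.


Total Betti number is multiplicative under products.
Each S^d (d>=1) has total Betti number 2.
There are 5 sphere factors.
Total = 2^5 = 32

32


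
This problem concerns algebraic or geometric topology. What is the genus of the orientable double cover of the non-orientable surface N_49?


chi(N_49) = 2 - 49 = -47.
Double cover: chi(Sigma_g) = 2 * chi(N_49) = 2*(-47) = -94.
2 - 2g = -94, so g = (2 - (-94))/2 = 96/2 = 48

48


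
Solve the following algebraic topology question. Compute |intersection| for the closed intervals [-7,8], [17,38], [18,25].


Intersection = [max(a_i), min(b_i)] = [18, 8].
Since 18 > 8, the intersection is empty.
Length = 0

0


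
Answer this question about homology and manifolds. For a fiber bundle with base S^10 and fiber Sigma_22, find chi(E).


chi(S^10) = 2 (n even), chi(Sigma_22) = 2 - 2*22 = -42.
chi(E) = 2 * (-42) = -84

-84


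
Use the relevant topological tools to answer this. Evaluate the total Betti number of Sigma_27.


For Sigma_27: b_0 = 1, b_1 = 2g = 54, b_2 = 1.
Total = 1 + 54 + 1 = 56

56


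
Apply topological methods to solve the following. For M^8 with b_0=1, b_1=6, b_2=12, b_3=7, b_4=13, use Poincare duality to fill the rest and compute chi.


By Poincare duality b_k = b_{8-k}, so full Betti numbers: b_0=1, b_1=6, b_2=12, b_3=7, b_4=13, b_5=7, b_6=12, b_7=6, b_8=1.
chi = sum (-1)^k b_k = 13

13


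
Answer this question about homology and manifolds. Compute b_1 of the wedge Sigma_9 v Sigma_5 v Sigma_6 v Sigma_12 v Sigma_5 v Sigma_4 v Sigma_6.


For a wedge X v Y: reduced H_k(X v Y) = H_k(X) + H_k(Y).
Each Sigma_g contributes b_1 = 2g.
b_1 = 18 + 10 + 12 + 24 + 10 + 8 + 12 = 94

94


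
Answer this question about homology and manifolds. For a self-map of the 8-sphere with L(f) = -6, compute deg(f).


L(f) = 1 + (-1)^8 deg(f) on S^8.
-6 = 1 + (-1)^8 * deg(f)
(-1)^8 * deg(f) = -7
deg(f) = -7

-7


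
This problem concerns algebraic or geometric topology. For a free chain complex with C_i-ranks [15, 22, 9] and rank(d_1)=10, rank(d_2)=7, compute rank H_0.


rank H_k = rank(ker d_k) - rank(im d_{k+1}).
rank(ker d_0) = rank(C_0) - rank(d_0) = 15 - 0 = 15.
rank(im d_{0+1}) = 10.
rank H_0 = 15 - 10 = 5

5


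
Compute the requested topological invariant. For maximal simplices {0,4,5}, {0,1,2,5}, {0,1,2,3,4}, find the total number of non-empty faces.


Each maximal simplex on m vertices has 2^m - 1 nonempty faces.
Take the union (dedupe shared faces).
Total distinct faces = 41

41


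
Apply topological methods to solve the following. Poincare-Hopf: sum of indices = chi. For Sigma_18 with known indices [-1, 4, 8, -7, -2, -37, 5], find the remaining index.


Poincare-Hopf: sum of indices = chi(M).
chi(Sigma_18) = 2 - 2*18 = -34.
Sum of known indices = -30.
x = chi - (sum known) = -34 - (-30) = -4

-4


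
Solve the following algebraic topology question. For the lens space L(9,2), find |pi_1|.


pi_1(L(p,q)) = Z/pZ for any q coprime to p.
|pi_1(L(9,2))| = 9

9


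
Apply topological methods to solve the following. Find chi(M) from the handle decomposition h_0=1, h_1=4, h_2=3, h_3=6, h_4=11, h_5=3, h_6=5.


Handles of index k contribute (-1)^k to chi (same as CW cells).
chi = (1) + (-4) + (3) + (-6) + (11) + (-3) + (5) = 7

7


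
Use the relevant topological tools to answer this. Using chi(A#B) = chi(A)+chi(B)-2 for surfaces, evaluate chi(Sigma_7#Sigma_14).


chi(Sigma_7) = 2 - 2*7 = -12
chi(Sigma_14) = 2 - 2*14 = -26
For surfaces: chi(A#B) = chi(A) + chi(B) - 2.
chi = -12 + -26 - 2 = -40

-40


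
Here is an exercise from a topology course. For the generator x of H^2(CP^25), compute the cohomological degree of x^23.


|x| = 2 in H^*(CP^n).
|x^23| = 23 * |x| = 23 * 2 = 46

46


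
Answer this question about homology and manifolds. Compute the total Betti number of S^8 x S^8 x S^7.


Total Betti number is multiplicative under products.
Each S^d (d>=1) has total Betti number 2.
There are 3 sphere factors.
Total = 2^3 = 8

8


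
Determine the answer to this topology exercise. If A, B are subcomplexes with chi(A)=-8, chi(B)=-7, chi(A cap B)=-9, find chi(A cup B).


chi(A cup B) = chi(A) + chi(B) - chi(A cap B)
= -8 + (-7) - (-9)
= -6

-6


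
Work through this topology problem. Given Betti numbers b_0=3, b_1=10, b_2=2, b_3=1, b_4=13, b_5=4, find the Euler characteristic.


chi = sum_k (-1)^k b_k.
= (3) + (-10) + (2) + (-1) + (13) + (-4)
= 3

3


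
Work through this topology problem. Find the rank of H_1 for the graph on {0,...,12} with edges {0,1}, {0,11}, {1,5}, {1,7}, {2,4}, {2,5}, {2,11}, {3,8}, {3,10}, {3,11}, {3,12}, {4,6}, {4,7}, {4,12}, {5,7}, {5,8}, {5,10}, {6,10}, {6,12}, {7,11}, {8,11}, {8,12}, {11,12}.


b_1 = E - V + (number of components).
E = 23, V = 13, components = 2.
b_1 = 23 - 13 + 2 = 12

12


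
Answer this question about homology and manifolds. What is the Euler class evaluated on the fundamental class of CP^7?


For any closed oriented manifold, <e(TM),[M]> = chi(M).
chi(CP^7) = 7+1 = 8

8


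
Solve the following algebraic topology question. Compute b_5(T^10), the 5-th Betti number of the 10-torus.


By the Kunneth formula, b_k(T^n) = C(n,k).
b_5(T^10) = C(10,5).
C(10,5) = 10!/(5!*5!) = 252

252


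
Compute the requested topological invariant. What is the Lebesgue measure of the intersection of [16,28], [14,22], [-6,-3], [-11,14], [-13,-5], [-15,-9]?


Intersection = [max(a_i), min(b_i)] = [16, -9].
Since 16 > -9, the intersection is empty.
Length = 0

0


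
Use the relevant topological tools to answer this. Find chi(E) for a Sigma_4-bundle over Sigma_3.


For a fiber bundle F -> E -> B (with CW structure): chi(E) = chi(B) * chi(F).
chi(Sigma_3) = -4, chi(Sigma_4) = -6.
chi(E) = (-4) * (-6) = 24

24


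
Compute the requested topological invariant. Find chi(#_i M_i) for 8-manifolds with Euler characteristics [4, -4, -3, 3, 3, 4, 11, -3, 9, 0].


For n-manifolds: chi(A#B) = chi(A) + chi(B) - chi(S^8).
chi(S^8) = 1 + (-1)^8 = 2.
chi(#) = (sum chi_i) - (10-1)*chi(S^8) = 24 - 9*2 = 6

6


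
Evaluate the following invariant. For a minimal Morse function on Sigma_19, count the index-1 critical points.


A perfect Morse function has m_k = b_k.
For Sigma_19: b_0=1, b_1=2g=38, b_2=1.
Saddles m_1 = 2g = 38

38


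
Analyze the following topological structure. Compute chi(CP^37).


CP^37 has one cell in each even dimension 0, 2, ..., 2*37 (37+1 cells total).
All cells are even-dimensional, so chi = number of cells.
chi = 37 + 1 = 38

38


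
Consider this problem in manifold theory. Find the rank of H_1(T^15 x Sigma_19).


pi_1(A x B) = pi_1(A) x pi_1(B); rank of abelianization = b_1.
b_1(T^15) = 15, b_1(Sigma_19) = 2*19 = 38.
b_1(product) = 15 + 38 = 53

53


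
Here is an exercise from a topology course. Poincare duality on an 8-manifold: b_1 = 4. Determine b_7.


Poincare duality for closed orientable n-manifolds: b_k = b_{n-k}.
Here n = 8, so b_7 = b_1 = 4

4


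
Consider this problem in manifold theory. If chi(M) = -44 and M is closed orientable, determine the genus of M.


chi = 2 - 2g for closed orientable surfaces.
-44 = 2 - 2g
2g = 2 - (-44) = 46
g = 23

23


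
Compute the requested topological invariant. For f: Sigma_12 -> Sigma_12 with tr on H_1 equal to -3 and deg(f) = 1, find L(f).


L(f) = tr(f_0*) - tr(f_1*) + tr(f_2*).
= 1 - (-3) + (1)
= 5

5


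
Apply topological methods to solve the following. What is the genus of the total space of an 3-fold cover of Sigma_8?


For an n-sheeted cover: chi(E) = n * chi(B).
chi(Sigma_8) = 2 - 2*8 = -14.
chi(E) = 3 * (-14) = -42.
genus(E) = (2 - chi(E))/2 = (2 - (-42))/2 = 44/2 = 22

22


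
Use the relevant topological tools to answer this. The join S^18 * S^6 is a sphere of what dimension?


Join of spheres: S^m * S^n = S^{m+n+1}.
dim = 18 + 6 + 1 = 25

25


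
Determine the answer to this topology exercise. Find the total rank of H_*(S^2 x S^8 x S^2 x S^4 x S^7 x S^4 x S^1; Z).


Total Betti number is multiplicative under products.
Each S^d (d>=1) has total Betti number 2.
There are 7 sphere factors.
Total = 2^7 = 128

128


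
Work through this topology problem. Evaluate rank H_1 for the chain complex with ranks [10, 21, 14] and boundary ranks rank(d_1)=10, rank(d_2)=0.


rank H_k = rank(ker d_k) - rank(im d_{k+1}).
rank(ker d_1) = rank(C_1) - rank(d_1) = 21 - 10 = 11.
rank(im d_{1+1}) = 0.
rank H_1 = 11 - 0 = 11

11


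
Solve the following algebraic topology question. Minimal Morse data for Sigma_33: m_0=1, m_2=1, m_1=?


A perfect Morse function has m_k = b_k.
For Sigma_33: b_0=1, b_1=2g=66, b_2=1.
Saddles m_1 = 2g = 66

66


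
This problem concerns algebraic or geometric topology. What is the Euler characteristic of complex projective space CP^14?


CP^14 has one cell in each even dimension 0, 2, ..., 2*14 (14+1 cells total).
All cells are even-dimensional, so chi = number of cells.
chi = 14 + 1 = 15

15


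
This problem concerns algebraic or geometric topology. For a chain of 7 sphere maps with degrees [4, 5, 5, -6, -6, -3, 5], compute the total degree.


Degree is multiplicative: deg(composition) = product of degrees.
= (4) * (5) * (5) * (-6) * (-6) * (-3) * (5) = -54000

-54000
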